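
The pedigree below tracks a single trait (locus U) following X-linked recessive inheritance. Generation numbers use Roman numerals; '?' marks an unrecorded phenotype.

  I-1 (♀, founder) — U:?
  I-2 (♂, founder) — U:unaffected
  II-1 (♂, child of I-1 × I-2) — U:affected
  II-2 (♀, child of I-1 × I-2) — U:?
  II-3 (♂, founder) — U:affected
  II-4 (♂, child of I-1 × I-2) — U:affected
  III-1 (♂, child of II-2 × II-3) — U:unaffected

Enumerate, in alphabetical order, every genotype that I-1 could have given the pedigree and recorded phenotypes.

I-1 ∈ {X^UX^u, X^uX^u}

U/I-1 ? ·: X^UX^u|X^uX^u
U/I-2 un ·: X^UY
U/II-1 aff I-1×I-2: X^uY
U/II-2 ? I-1×I-2: X^UX^U|X^UX^u
U/II-3 aff ·: X^uY
U/II-4 aff I-1×I-2: X^uY
U/III-1 un II-2×II-3: X^UY
⇒ U over [I-1,I-2,II-1,II-2,II-3,II-4,III-1]: 3 consistent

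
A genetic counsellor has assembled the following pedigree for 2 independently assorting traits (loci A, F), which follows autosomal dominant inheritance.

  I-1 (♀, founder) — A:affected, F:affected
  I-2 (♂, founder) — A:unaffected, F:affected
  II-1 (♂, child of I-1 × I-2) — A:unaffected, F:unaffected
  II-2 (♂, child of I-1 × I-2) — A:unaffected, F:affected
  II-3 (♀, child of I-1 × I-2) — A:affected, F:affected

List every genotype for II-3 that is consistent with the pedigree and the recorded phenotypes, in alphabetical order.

A/I-1 aff ·: Aa
A/I-2 un ·: aa
A/II-1 un I-1×I-2: aa
A/II-2 un I-1×I-2: aa
A/II-3 aff I-1×I-2: Aa
⇒ A over [I-1,I-2,II-1,II-2,II-3]: 1 consistent
F/I-1 aff ·: Ff
F/I-2 aff ·: Ff
F/II-1 un I-1×I-2: ff
F/II-2 aff I-1×I-2: Ff|FF
F/II-3 aff I-1×I-2: Ff|FF
⇒ F over [I-1,I-2,II-1,II-2,II-3]: 4 consistent

II-3 ∈ {Aa FF, Aa Ff}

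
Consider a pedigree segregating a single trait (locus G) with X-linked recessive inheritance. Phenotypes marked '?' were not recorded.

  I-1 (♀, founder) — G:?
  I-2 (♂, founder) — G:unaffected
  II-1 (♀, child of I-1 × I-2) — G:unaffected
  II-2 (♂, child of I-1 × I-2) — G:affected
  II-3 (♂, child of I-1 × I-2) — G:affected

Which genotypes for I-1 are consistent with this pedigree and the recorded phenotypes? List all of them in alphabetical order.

I-1 ∈ {X^GX^g, X^gX^g}

G/I-1 ? ·: X^GX^g|X^gX^g
G/I-2 un ·: X^GY
G/II-1 un I-1×I-2: X^GX^G|X^GX^g
G/II-2 aff I-1×I-2: X^gY
G/II-3 aff I-1×I-2: X^gY
⇒ G over [I-1,I-2,II-1,II-2,II-3]: 3 consistent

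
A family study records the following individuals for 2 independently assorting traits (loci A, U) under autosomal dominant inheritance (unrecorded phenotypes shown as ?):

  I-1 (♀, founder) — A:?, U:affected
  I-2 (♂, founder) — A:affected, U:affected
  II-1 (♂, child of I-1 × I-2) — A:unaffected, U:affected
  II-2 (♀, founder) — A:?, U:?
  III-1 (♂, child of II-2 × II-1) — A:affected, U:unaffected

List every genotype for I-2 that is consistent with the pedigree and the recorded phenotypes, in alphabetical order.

A/I-1 ? ·: aa|Aa
A/I-2 aff ·: Aa
A/II-1 un I-1×I-2: aa
A/II-2 ? ·: Aa|AA
A/III-1 aff II-2×II-1: Aa
⇒ A over [I-1,I-2,II-1,II-2,III-1]: 4 consistent
U/I-1 aff ·: Uu|UU
U/I-2 aff ·: Uu|UU
U/II-1 aff I-1×I-2: Uu
U/II-2 ? ·: uu|Uu
U/III-1 un II-2×II-1: uu
⇒ U over [I-1,I-2,II-1,II-2,III-1]: 6 consistent

I-2 ∈ {Aa UU, Aa Uu}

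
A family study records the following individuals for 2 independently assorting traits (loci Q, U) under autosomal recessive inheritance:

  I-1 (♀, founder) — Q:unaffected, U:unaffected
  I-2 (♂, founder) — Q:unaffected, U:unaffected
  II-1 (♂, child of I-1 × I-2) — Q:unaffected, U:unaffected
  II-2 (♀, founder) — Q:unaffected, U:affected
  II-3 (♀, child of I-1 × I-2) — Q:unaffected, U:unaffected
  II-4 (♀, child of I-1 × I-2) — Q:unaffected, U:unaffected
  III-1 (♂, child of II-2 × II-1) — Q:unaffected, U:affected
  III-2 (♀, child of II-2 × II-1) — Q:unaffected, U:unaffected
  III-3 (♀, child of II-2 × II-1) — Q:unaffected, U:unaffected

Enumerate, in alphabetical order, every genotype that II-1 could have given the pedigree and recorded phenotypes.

Q/I-1 un ·: QQ|Qq
Q/I-2 un ·: QQ|Qq
Q/II-1 un I-1×I-2: QQ|Qq
Q/II-2 un ·: QQ|Qq
Q/II-3 un I-1×I-2: QQ|Qq
Q/II-4 un I-1×I-2: QQ|Qq
Q/III-1 un II-2×II-1: QQ|Qq
Q/III-2 un II-2×II-1: QQ|Qq
Q/III-3 un II-2×II-1: QQ|Qq
⇒ Q over [I-1,I-2,II-1,II-2,II-3,II-4,III-1,III-2,III-3]: 309 consistent
U/I-1 un ·: UU|Uu
U/I-2 un ·: UU|Uu
U/II-1 un I-1×I-2: Uu
U/II-2 aff ·: uu
U/II-3 un I-1×I-2: UU|Uu
U/II-4 un I-1×I-2: UU|Uu
U/III-1 aff II-2×II-1: uu
U/III-2 un II-2×II-1: Uu
U/III-3 un II-2×II-1: Uu
⇒ U over [I-1,I-2,II-1,II-2,II-3,II-4,III-1,III-2,III-3]: 12 consistent

II-1 ∈ {QQ Uu, Qq Uu}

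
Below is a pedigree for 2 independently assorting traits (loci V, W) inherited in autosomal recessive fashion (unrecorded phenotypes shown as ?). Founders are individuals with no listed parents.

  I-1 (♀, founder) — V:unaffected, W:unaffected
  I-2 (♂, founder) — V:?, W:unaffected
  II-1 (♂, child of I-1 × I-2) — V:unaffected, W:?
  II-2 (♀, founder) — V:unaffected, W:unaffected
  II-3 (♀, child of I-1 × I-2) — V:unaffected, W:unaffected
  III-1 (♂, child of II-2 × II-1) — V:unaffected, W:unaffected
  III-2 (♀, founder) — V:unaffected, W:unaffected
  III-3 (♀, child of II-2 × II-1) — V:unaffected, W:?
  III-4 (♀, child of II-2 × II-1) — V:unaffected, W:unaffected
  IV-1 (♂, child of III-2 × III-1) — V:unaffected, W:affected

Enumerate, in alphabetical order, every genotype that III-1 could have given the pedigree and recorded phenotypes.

III-1 ∈ {VV Ww, Vv Ww}

V/I-1 un ·: VV|Vv
V/I-2 ? ·: VV|Vv|vv
V/II-1 un I-1×I-2: VV|Vv
V/II-2 un ·: VV|Vv
V/II-3 un I-1×I-2: VV|Vv
V/III-1 un II-2×II-1: VV|Vv
V/III-2 un ·: VV|Vv
V/III-3 un II-2×II-1: VV|Vv
V/III-4 un II-2×II-1: VV|Vv
V/IV-1 un III-2×III-1: VV|Vv
⇒ V over [I-1,I-2,II-1,II-2,II-3,III-1,III-2,III-3,III-4,IV-1]: 665 consistent
W/I-1 un ·: WW|Ww
W/I-2 un ·: WW|Ww
W/II-1 ? I-1×I-2: WW|Ww|ww
W/II-2 un ·: WW|Ww
W/II-3 un I-1×I-2: WW|Ww
W/III-1 un II-2×II-1: Ww
W/III-2 un ·: Ww
W/III-3 ? II-2×II-1: WW|Ww|ww
W/III-4 un II-2×II-1: WW|Ww
W/IV-1 aff III-2×III-1: ww
⇒ W over [I-1,I-2,II-1,II-2,II-3,III-1,III-2,III-3,III-4,IV-1]: 94 consistent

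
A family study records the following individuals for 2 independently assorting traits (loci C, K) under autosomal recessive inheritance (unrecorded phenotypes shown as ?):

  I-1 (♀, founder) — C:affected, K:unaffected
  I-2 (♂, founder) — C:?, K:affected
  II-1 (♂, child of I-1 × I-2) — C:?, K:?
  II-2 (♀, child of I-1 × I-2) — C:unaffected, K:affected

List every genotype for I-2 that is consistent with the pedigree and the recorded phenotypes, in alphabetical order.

C/I-1 aff ·: cc
C/I-2 ? ·: CC|Cc
C/II-1 ? I-1×I-2: Cc|cc
C/II-2 un I-1×I-2: Cc
⇒ C over [I-1,I-2,II-1,II-2]: 3 consistent
K/I-1 un ·: Kk
K/I-2 aff ·: kk
K/II-1 ? I-1×I-2: Kk|kk
K/II-2 aff I-1×I-2: kk
⇒ K over [I-1,I-2,II-1,II-2]: 2 consistent

I-2 ∈ {CC kk, Cc kk}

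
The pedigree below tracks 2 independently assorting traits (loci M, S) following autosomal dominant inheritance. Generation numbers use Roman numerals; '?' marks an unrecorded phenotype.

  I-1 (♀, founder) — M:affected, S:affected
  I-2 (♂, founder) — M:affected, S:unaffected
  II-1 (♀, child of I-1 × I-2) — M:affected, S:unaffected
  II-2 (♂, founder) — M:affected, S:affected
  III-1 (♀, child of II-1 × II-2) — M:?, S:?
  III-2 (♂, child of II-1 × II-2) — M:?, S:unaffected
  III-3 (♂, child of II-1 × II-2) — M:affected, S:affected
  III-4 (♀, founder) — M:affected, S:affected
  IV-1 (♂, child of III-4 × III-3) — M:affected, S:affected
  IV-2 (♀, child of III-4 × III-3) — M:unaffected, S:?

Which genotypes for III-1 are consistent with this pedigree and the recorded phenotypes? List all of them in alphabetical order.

M/I-1 aff ·: Mm|MM
M/I-2 aff ·: Mm|MM
M/II-1 aff I-1×I-2: Mm|MM
M/II-2 aff ·: Mm|MM
M/III-1 ? II-1×II-2: mm|Mm|MM
M/III-2 ? II-1×II-2: mm|Mm|MM
M/III-3 aff II-1×II-2: Mm
M/III-4 aff ·: Mm
M/IV-1 aff III-4×III-3: Mm|MM
M/IV-2 un III-4×III-3: mm
⇒ M over [I-1,I-2,II-1,II-2,III-1,III-2,III-3,III-4,IV-1,IV-2]: 110 consistent
S/I-1 aff ·: Ss
S/I-2 un ·: ss
S/II-1 un I-1×I-2: ss
S/II-2 aff ·: Ss
S/III-1 ? II-1×II-2: ss|Ss
S/III-2 un II-1×II-2: ss
S/III-3 aff II-1×II-2: Ss
S/III-4 aff ·: Ss|SS
S/IV-1 aff III-4×III-3: Ss|SS
S/IV-2 ? III-4×III-3: ss|Ss|SS
⇒ S over [I-1,I-2,II-1,II-2,III-1,III-2,III-3,III-4,IV-1,IV-2]: 20 consistent

III-1 ∈ {MM Ss, MM ss, Mm Ss, Mm ss, mm Ss, mm ss}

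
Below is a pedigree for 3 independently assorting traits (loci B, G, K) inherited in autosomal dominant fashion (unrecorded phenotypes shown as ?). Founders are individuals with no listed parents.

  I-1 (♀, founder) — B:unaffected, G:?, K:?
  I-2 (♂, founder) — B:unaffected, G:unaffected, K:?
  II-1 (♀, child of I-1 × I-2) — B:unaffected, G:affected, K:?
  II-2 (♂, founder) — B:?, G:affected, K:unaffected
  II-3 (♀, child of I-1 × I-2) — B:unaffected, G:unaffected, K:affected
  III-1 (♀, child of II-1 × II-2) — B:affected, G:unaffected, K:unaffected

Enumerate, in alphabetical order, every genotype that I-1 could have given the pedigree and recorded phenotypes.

B/I-1 un ·: bb
B/I-2 un ·: bb
B/II-1 un I-1×I-2: bb
B/II-2 ? ·: Bb|BB
B/II-3 un I-1×I-2: bb
B/III-1 aff II-1×II-2: Bb
⇒ B over [I-1,I-2,II-1,II-2,II-3,III-1]: 2 consistent
G/I-1 ? ·: Gg
G/I-2 un ·: gg
G/II-1 aff I-1×I-2: Gg
G/II-2 aff ·: Gg
G/II-3 un I-1×I-2: gg
G/III-1 un II-1×II-2: gg
⇒ G over [I-1,I-2,II-1,II-2,II-3,III-1]: 1 consistent
K/I-1 ? ·: kk|Kk|KK
K/I-2 ? ·: kk|Kk|KK
K/II-1 ? I-1×I-2: kk|Kk
K/II-2 un ·: kk
K/II-3 aff I-1×I-2: Kk|KK
K/III-1 un II-1×II-2: kk
⇒ K over [I-1,I-2,II-1,II-2,II-3,III-1]: 14 consistent

I-1 ∈ {bb Gg KK, bb Gg Kk, bb Gg kk}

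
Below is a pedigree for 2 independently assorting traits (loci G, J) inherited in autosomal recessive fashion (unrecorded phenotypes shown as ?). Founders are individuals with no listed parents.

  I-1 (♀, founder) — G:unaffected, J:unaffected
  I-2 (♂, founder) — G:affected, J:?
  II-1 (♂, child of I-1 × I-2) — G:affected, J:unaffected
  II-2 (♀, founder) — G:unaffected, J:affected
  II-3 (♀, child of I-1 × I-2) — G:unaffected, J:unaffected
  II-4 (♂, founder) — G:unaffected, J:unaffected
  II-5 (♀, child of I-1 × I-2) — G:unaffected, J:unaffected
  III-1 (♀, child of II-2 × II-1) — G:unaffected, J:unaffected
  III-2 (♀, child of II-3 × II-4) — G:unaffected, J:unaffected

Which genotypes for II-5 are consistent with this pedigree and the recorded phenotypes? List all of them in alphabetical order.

II-5 ∈ {Gg JJ, Gg Jj}

G/I-1 un ·: Gg
G/I-2 aff ·: gg
G/II-1 aff I-1×I-2: gg
G/II-2 un ·: GG|Gg
G/II-3 un I-1×I-2: Gg
G/II-4 un ·: GG|Gg
G/II-5 un I-1×I-2: Gg
G/III-1 un II-2×II-1: Gg
G/III-2 un II-3×II-4: GG|Gg
⇒ G over [I-1,I-2,II-1,II-2,II-3,II-4,II-5,III-1,III-2]: 8 consistent
J/I-1 un ·: JJ|Jj
J/I-2 ? ·: JJ|Jj|jj
J/II-1 un I-1×I-2: JJ|Jj
J/II-2 aff ·: jj
J/II-3 un I-1×I-2: JJ|Jj
J/II-4 un ·: JJ|Jj
J/II-5 un I-1×I-2: JJ|Jj
J/III-1 un II-2×II-1: Jj
J/III-2 un II-3×II-4: JJ|Jj
⇒ J over [I-1,I-2,II-1,II-2,II-3,II-4,II-5,III-1,III-2]: 95 consistent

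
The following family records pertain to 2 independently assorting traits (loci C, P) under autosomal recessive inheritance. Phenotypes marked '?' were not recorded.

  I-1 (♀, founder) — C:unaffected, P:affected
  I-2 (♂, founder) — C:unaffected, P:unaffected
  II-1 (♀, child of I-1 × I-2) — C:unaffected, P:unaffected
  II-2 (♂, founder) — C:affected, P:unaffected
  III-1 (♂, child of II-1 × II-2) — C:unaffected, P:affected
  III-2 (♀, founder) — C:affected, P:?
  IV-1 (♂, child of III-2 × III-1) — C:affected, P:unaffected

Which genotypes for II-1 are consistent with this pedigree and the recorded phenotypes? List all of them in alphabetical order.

C/I-1 un ·: CC|Cc
C/I-2 un ·: CC|Cc
C/II-1 un I-1×I-2: CC|Cc
C/II-2 aff ·: cc
C/III-1 un II-1×II-2: Cc
C/III-2 aff ·: cc
C/IV-1 aff III-2×III-1: cc
⇒ C over [I-1,I-2,II-1,II-2,III-1,III-2,IV-1]: 7 consistent
P/I-1 aff ·: pp
P/I-2 un ·: PP|Pp
P/II-1 un I-1×I-2: Pp
P/II-2 un ·: Pp
P/III-1 aff II-1×II-2: pp
P/III-2 ? ·: PP|Pp
P/IV-1 un III-2×III-1: Pp
⇒ P over [I-1,I-2,II-1,II-2,III-1,III-2,IV-1]: 4 consistent

II-1 ∈ {CC Pp, Cc Pp}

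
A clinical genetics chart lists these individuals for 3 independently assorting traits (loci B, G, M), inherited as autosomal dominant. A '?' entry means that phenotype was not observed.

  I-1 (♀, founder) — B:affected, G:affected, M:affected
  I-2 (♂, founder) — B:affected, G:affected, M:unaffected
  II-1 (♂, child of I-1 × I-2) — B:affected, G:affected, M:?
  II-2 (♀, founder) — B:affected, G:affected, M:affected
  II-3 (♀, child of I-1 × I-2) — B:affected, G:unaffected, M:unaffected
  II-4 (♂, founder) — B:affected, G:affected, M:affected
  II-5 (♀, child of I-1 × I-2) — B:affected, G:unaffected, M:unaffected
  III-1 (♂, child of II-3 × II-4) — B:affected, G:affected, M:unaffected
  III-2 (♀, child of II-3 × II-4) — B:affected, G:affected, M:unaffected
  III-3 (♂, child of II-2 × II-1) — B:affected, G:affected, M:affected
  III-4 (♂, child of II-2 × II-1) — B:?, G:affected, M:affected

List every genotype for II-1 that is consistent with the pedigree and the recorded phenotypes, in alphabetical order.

B/I-1 aff ·: Bb|BB
B/I-2 aff ·: Bb|BB
B/II-1 aff I-1×I-2: Bb|BB
B/II-2 aff ·: Bb|BB
B/II-3 aff I-1×I-2: Bb|BB
B/II-4 aff ·: Bb|BB
B/II-5 aff I-1×I-2: Bb|BB
B/III-1 aff II-3×II-4: Bb|BB
B/III-2 aff II-3×II-4: Bb|BB
B/III-3 aff II-2×II-1: Bb|BB
B/III-4 ? II-2×II-1: bb|Bb|BB
⇒ B over [I-1,I-2,II-1,II-2,II-3,II-4,II-5,III-1,III-2,III-3,III-4]: 1195 consistent
G/I-1 aff ·: Gg
G/I-2 aff ·: Gg
G/II-1 aff I-1×I-2: Gg|GG
G/II-2 aff ·: Gg|GG
G/II-3 un I-1×I-2: gg
G/II-4 aff ·: Gg|GG
G/II-5 un I-1×I-2: gg
G/III-1 aff II-3×II-4: Gg
G/III-2 aff II-3×II-4: Gg
G/III-3 aff II-2×II-1: Gg|GG
G/III-4 aff II-2×II-1: Gg|GG
⇒ G over [I-1,I-2,II-1,II-2,II-3,II-4,II-5,III-1,III-2,III-3,III-4]: 26 consistent
M/I-1 aff ·: Mm
M/I-2 un ·: mm
M/II-1 ? I-1×I-2: mm|Mm
M/II-2 aff ·: Mm|MM
M/II-3 un I-1×I-2: mm
M/II-4 aff ·: Mm
M/II-5 un I-1×I-2: mm
M/III-1 un II-3×II-4: mm
M/III-2 un II-3×II-4: mm
M/III-3 aff II-2×II-1: Mm|MM
M/III-4 aff II-2×II-1: Mm|MM
⇒ M over [I-1,I-2,II-1,II-2,II-3,II-4,II-5,III-1,III-2,III-3,III-4]: 10 consistent

II-1 ∈ {BB GG Mm, BB GG mm, BB Gg Mm, BB Gg mm, Bb GG Mm, Bb GG mm, Bb Gg Mm, Bb Gg mm}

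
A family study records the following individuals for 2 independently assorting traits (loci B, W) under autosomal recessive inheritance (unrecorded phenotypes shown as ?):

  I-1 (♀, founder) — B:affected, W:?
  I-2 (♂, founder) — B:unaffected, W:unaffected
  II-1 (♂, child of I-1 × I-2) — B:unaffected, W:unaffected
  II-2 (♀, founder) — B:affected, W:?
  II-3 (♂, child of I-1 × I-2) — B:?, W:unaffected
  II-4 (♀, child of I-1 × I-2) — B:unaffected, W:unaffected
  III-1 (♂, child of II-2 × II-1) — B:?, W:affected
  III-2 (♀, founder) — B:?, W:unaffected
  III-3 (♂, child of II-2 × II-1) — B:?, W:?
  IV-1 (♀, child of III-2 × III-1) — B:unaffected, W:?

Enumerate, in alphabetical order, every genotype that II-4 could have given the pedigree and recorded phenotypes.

B/I-1 aff ·: bb
B/I-2 un ·: BB|Bb
B/II-1 un I-1×I-2: Bb
B/II-2 aff ·: bb
B/II-3 ? I-1×I-2: Bb|bb
B/II-4 un I-1×I-2: Bb
B/III-1 ? II-2×II-1: Bb|bb
B/III-2 ? ·: BB|Bb|bb
B/III-3 ? II-2×II-1: Bb|bb
B/IV-1 un III-2×III-1: BB|Bb
⇒ B over [I-1,I-2,II-1,II-2,II-3,II-4,III-1,III-2,III-3,IV-1]: 42 consistent
W/I-1 ? ·: WW|Ww|ww
W/I-2 un ·: WW|Ww
W/II-1 un I-1×I-2: Ww
W/II-2 ? ·: Ww|ww
W/II-3 un I-1×I-2: WW|Ww
W/II-4 un I-1×I-2: WW|Ww
W/III-1 aff II-2×II-1: ww
W/III-2 un ·: WW|Ww
W/III-3 ? II-2×II-1: WW|Ww|ww
W/IV-1 ? III-2×III-1: Ww|ww
⇒ W over [I-1,I-2,II-1,II-2,II-3,II-4,III-1,III-2,III-3,IV-1]: 210 consistent

II-4 ∈ {Bb WW, Bb Ww}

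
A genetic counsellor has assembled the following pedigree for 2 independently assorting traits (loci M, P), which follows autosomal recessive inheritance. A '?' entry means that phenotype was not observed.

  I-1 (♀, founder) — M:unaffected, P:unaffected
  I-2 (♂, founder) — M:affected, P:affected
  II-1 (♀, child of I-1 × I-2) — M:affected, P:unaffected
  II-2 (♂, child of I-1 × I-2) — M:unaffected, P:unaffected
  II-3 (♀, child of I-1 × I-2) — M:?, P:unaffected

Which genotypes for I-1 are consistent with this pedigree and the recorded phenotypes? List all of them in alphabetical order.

M/I-1 un ·: Mm
M/I-2 aff ·: mm
M/II-1 aff I-1×I-2: mm
M/II-2 un I-1×I-2: Mm
M/II-3 ? I-1×I-2: Mm|mm
⇒ M over [I-1,I-2,II-1,II-2,II-3]: 2 consistent
P/I-1 un ·: PP|Pp
P/I-2 aff ·: pp
P/II-1 un I-1×I-2: Pp
P/II-2 un I-1×I-2: Pp
P/II-3 un I-1×I-2: Pp
⇒ P over [I-1,I-2,II-1,II-2,II-3]: 2 consistent

I-1 ∈ {Mm PP, Mm Pp}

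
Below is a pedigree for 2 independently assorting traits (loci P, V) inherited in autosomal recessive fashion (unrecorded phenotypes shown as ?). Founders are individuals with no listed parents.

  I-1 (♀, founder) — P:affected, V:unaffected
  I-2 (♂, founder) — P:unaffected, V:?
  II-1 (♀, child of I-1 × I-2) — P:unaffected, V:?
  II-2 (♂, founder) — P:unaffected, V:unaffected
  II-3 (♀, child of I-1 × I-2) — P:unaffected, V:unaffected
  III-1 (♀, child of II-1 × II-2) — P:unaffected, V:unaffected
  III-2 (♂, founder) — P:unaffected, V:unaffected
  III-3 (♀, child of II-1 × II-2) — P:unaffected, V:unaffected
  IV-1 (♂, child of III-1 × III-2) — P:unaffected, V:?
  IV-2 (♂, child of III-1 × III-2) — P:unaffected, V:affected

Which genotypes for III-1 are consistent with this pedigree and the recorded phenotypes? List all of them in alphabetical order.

III-1 ∈ {PP Vv, Pp Vv}

P/I-1 aff ·: pp
P/I-2 un ·: PP|Pp
P/II-1 un I-1×I-2: Pp
P/II-2 un ·: PP|Pp
P/II-3 un I-1×I-2: Pp
P/III-1 un II-1×II-2: PP|Pp
P/III-2 un ·: PP|Pp
P/III-3 un II-1×II-2: PP|Pp
P/IV-1 un III-1×III-2: PP|Pp
P/IV-2 un III-1×III-2: PP|Pp
⇒ P over [I-1,I-2,II-1,II-2,II-3,III-1,III-2,III-3,IV-1,IV-2]: 104 consistent
V/I-1 un ·: VV|Vv
V/I-2 ? ·: VV|Vv|vv
V/II-1 ? I-1×I-2: VV|Vv|vv
V/II-2 un ·: VV|Vv
V/II-3 un I-1×I-2: VV|Vv
V/III-1 un II-1×II-2: Vv
V/III-2 un ·: Vv
V/III-3 un II-1×II-2: VV|Vv
V/IV-1 ? III-1×III-2: VV|Vv|vv
V/IV-2 aff III-1×III-2: vv
⇒ V over [I-1,I-2,II-1,II-2,II-3,III-1,III-2,III-3,IV-1,IV-2]: 156 consistent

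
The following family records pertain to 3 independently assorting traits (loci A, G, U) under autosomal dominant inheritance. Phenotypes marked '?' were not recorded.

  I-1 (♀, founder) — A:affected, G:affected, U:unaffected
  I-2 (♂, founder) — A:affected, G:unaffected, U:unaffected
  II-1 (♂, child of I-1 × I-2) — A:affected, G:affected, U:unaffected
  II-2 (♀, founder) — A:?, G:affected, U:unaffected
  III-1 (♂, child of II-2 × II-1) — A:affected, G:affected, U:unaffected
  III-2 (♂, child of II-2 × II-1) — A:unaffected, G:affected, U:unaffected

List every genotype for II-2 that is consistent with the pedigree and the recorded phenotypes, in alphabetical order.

II-2 ∈ {Aa GG uu, Aa Gg uu, aa GG uu, aa Gg uu}

A/I-1 aff ·: Aa|AA
A/I-2 aff ·: Aa|AA
A/II-1 aff I-1×I-2: Aa
A/II-2 ? ·: aa|Aa
A/III-1 aff II-2×II-1: Aa|AA
A/III-2 un II-2×II-1: aa
⇒ A over [I-1,I-2,II-1,II-2,III-1,III-2]: 9 consistent
G/I-1 aff ·: Gg|GG
G/I-2 un ·: gg
G/II-1 aff I-1×I-2: Gg
G/II-2 aff ·: Gg|GG
G/III-1 aff II-2×II-1: Gg|GG
G/III-2 aff II-2×II-1: Gg|GG
⇒ G over [I-1,I-2,II-1,II-2,III-1,III-2]: 16 consistent
U/I-1 un ·: uu
U/I-2 un ·: uu
U/II-1 un I-1×I-2: uu
U/II-2 un ·: uu
U/III-1 un II-2×II-1: uu
U/III-2 un II-2×II-1: uu
⇒ U over [I-1,I-2,II-1,II-2,III-1,III-2]: 1 consistent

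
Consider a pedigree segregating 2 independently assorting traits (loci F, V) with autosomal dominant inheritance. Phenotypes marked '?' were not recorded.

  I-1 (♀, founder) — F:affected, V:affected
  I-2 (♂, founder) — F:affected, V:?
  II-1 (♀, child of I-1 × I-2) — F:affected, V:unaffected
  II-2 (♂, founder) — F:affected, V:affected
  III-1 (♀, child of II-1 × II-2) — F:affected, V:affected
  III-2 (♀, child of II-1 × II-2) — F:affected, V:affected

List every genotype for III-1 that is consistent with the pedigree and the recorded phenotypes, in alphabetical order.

III-1 ∈ {FF Vv, Ff Vv}

F/I-1 aff ·: Ff|FF
F/I-2 aff ·: Ff|FF
F/II-1 aff I-1×I-2: Ff|FF
F/II-2 aff ·: Ff|FF
F/III-1 aff II-1×II-2: Ff|FF
F/III-2 aff II-1×II-2: Ff|FF
⇒ F over [I-1,I-2,II-1,II-2,III-1,III-2]: 44 consistent
V/I-1 aff ·: Vv
V/I-2 ? ·: vv|Vv
V/II-1 un I-1×I-2: vv
V/II-2 aff ·: Vv|VV
V/III-1 aff II-1×II-2: Vv
V/III-2 aff II-1×II-2: Vv
⇒ V over [I-1,I-2,II-1,II-2,III-1,III-2]: 4 consistent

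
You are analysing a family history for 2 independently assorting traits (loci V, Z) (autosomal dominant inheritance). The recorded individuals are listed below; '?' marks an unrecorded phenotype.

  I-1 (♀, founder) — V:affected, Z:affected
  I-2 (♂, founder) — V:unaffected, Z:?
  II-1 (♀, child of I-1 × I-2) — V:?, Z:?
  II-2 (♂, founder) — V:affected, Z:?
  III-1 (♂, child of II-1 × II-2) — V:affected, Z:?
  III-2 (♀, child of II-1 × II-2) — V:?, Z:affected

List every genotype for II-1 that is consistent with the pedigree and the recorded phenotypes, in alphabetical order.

II-1 ∈ {Vv ZZ, Vv Zz, Vv zz, vv ZZ, vv Zz, vv zz}

V/I-1 aff ·: Vv|VV
V/I-2 un ·: vv
V/II-1 ? I-1×I-2: vv|Vv
V/II-2 aff ·: Vv|VV
V/III-1 aff II-1×II-2: Vv|VV
V/III-2 ? II-1×II-2: vv|Vv|VV
⇒ V over [I-1,I-2,II-1,II-2,III-1,III-2]: 23 consistent
Z/I-1 aff ·: Zz|ZZ
Z/I-2 ? ·: zz|Zz|ZZ
Z/II-1 ? I-1×I-2: zz|Zz|ZZ
Z/II-2 ? ·: zz|Zz|ZZ
Z/III-1 ? II-1×II-2: zz|Zz|ZZ
Z/III-2 aff II-1×II-2: Zz|ZZ
⇒ Z over [I-1,I-2,II-1,II-2,III-1,III-2]: 90 consistent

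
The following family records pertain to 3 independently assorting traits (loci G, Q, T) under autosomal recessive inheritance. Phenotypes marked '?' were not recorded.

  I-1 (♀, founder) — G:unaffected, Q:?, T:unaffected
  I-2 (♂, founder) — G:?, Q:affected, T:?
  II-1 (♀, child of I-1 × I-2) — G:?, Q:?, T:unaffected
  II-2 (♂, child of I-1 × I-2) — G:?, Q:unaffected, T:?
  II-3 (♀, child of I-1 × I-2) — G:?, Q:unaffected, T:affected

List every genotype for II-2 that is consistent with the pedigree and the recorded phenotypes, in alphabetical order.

II-2 ∈ {GG Qq TT, GG Qq Tt, GG Qq tt, Gg Qq TT, Gg Qq Tt, Gg Qq tt, gg Qq TT, gg Qq Tt, gg Qq tt}

G/I-1 un ·: GG|Gg
G/I-2 ? ·: GG|Gg|gg
G/II-1 ? I-1×I-2: GG|Gg|gg
G/II-2 ? I-1×I-2: GG|Gg|gg
G/II-3 ? I-1×I-2: GG|Gg|gg
⇒ G over [I-1,I-2,II-1,II-2,II-3]: 53 consistent
Q/I-1 ? ·: QQ|Qq
Q/I-2 aff ·: qq
Q/II-1 ? I-1×I-2: Qq|qq
Q/II-2 un I-1×I-2: Qq
Q/II-3 un I-1×I-2: Qq
⇒ Q over [I-1,I-2,II-1,II-2,II-3]: 3 consistent
T/I-1 un ·: Tt
T/I-2 ? ·: Tt|tt
T/II-1 un I-1×I-2: TT|Tt
T/II-2 ? I-1×I-2: TT|Tt|tt
T/II-3 aff I-1×I-2: tt
⇒ T over [I-1,I-2,II-1,II-2,II-3]: 8 consistent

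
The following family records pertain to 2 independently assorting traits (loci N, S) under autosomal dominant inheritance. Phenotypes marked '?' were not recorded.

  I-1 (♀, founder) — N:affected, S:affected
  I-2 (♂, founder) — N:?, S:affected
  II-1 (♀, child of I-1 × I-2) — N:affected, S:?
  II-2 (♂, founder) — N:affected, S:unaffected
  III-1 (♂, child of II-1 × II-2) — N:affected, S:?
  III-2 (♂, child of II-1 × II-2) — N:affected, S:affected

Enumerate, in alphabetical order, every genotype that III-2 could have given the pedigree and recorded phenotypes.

III-2 ∈ {NN Ss, Nn Ss}

N/I-1 aff ·: Nn|NN
N/I-2 ? ·: nn|Nn|NN
N/II-1 aff I-1×I-2: Nn|NN
N/II-2 aff ·: Nn|NN
N/III-1 aff II-1×II-2: Nn|NN
N/III-2 aff II-1×II-2: Nn|NN
⇒ N over [I-1,I-2,II-1,II-2,III-1,III-2]: 60 consistent
S/I-1 aff ·: Ss|SS
S/I-2 aff ·: Ss|SS
S/II-1 ? I-1×I-2: Ss|SS
S/II-2 un ·: ss
S/III-1 ? II-1×II-2: ss|Ss
S/III-2 aff II-1×II-2: Ss
⇒ S over [I-1,I-2,II-1,II-2,III-1,III-2]: 10 consistent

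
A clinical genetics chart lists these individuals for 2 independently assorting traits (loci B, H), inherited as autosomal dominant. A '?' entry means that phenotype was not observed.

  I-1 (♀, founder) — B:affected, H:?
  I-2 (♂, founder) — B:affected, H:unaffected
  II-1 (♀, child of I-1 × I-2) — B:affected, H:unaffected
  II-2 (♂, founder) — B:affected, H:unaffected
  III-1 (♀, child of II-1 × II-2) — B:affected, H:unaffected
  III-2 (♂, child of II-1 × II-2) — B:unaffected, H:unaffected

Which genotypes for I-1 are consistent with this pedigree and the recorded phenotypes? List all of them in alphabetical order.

B/I-1 aff ·: Bb|BB
B/I-2 aff ·: Bb|BB
B/II-1 aff I-1×I-2: Bb
B/II-2 aff ·: Bb
B/III-1 aff II-1×II-2: Bb|BB
B/III-2 un II-1×II-2: bb
⇒ B over [I-1,I-2,II-1,II-2,III-1,III-2]: 6 consistent
H/I-1 ? ·: hh|Hh
H/I-2 un ·: hh
H/II-1 un I-1×I-2: hh
H/II-2 un ·: hh
H/III-1 un II-1×II-2: hh
H/III-2 un II-1×II-2: hh
⇒ H over [I-1,I-2,II-1,II-2,III-1,III-2]: 2 consistent

I-1 ∈ {BB Hh, BB hh, Bb Hh, Bb hh}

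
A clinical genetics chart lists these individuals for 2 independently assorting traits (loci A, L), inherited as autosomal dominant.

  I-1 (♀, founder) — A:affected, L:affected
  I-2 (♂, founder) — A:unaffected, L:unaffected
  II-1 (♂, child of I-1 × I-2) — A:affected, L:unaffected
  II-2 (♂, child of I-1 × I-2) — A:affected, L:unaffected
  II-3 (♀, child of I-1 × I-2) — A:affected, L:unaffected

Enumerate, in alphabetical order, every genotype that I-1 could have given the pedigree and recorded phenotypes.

A/I-1 aff ·: Aa|AA
A/I-2 un ·: aa
A/II-1 aff I-1×I-2: Aa
A/II-2 aff I-1×I-2: Aa
A/II-3 aff I-1×I-2: Aa
⇒ A over [I-1,I-2,II-1,II-2,II-3]: 2 consistent
L/I-1 aff ·: Ll
L/I-2 un ·: ll
L/II-1 un I-1×I-2: ll
L/II-2 un I-1×I-2: ll
L/II-3 un I-1×I-2: ll
⇒ L over [I-1,I-2,II-1,II-2,II-3]: 1 consistent

I-1 ∈ {AA Ll, Aa Ll}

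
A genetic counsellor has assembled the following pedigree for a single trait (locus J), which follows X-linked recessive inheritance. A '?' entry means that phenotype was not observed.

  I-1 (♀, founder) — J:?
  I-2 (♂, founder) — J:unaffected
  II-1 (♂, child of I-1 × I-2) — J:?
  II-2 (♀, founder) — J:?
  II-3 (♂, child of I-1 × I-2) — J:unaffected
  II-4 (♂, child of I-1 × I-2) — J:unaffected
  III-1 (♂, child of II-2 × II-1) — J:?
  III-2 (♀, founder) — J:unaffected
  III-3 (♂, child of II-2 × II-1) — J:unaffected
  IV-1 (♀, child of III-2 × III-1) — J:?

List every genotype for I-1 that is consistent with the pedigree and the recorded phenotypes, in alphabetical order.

J/I-1 ? ·: X^JX^J|X^JX^j
J/I-2 un ·: X^JY
J/II-1 ? I-1×I-2: X^JY|X^jY
J/II-2 ? ·: X^JX^J|X^JX^j
J/II-3 un I-1×I-2: X^JY
J/II-4 un I-1×I-2: X^JY
J/III-1 ? II-2×II-1: X^JY|X^jY
J/III-2 un ·: X^JX^J|X^JX^j
J/III-3 un II-2×II-1: X^JY
J/IV-1 ? III-2×III-1: X^JX^J|X^JX^j|X^jX^j
⇒ J over [I-1,I-2,II-1,II-2,II-3,II-4,III-1,III-2,III-3,IV-1]: 27 consistent

I-1 ∈ {X^JX^J, X^JX^j}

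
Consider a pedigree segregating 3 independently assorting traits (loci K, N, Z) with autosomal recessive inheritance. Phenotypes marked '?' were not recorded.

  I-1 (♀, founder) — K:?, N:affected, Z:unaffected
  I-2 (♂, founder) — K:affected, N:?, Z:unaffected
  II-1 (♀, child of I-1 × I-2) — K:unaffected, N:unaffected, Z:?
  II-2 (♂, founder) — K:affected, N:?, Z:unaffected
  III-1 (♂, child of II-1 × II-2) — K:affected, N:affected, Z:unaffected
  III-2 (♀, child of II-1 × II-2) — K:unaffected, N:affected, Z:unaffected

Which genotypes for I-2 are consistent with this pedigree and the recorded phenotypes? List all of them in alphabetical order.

K/I-1 ? ·: KK|Kk
K/I-2 aff ·: kk
K/II-1 un I-1×I-2: Kk
K/II-2 aff ·: kk
K/III-1 aff II-1×II-2: kk
K/III-2 un II-1×II-2: Kk
⇒ K over [I-1,I-2,II-1,II-2,III-1,III-2]: 2 consistent
N/I-1 aff ·: nn
N/I-2 ? ·: NN|Nn
N/II-1 un I-1×I-2: Nn
N/II-2 ? ·: Nn|nn
N/III-1 aff II-1×II-2: nn
N/III-2 aff II-1×II-2: nn
⇒ N over [I-1,I-2,II-1,II-2,III-1,III-2]: 4 consistent
Z/I-1 un ·: ZZ|Zz
Z/I-2 un ·: ZZ|Zz
Z/II-1 ? I-1×I-2: ZZ|Zz|zz
Z/II-2 un ·: ZZ|Zz
Z/III-1 un II-1×II-2: ZZ|Zz
Z/III-2 un II-1×II-2: ZZ|Zz
⇒ Z over [I-1,I-2,II-1,II-2,III-1,III-2]: 46 consistent

I-2 ∈ {kk NN ZZ, kk NN Zz, kk Nn ZZ, kk Nn Zz}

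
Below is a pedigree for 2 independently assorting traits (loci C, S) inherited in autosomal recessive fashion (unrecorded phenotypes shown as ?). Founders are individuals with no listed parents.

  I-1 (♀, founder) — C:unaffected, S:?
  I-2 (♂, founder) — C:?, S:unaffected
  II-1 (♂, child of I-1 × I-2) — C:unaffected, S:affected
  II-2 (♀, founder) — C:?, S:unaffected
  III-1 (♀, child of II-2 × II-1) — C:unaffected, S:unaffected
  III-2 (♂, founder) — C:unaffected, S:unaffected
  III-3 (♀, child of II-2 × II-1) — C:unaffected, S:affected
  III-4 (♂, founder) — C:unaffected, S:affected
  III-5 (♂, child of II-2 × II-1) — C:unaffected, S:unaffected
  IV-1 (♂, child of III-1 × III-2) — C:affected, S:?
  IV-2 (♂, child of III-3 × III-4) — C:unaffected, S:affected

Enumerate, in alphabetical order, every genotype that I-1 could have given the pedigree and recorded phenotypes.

I-1 ∈ {CC Ss, CC ss, Cc Ss, Cc ss}

C/I-1 un ·: CC|Cc
C/I-2 ? ·: CC|Cc|cc
C/II-1 un I-1×I-2: CC|Cc
C/II-2 ? ·: CC|Cc|cc
C/III-1 un II-2×II-1: Cc
C/III-2 un ·: Cc
C/III-3 un II-2×II-1: CC|Cc
C/III-4 un ·: CC|Cc
C/III-5 un II-2×II-1: CC|Cc
C/IV-1 aff III-1×III-2: cc
C/IV-2 un III-3×III-4: CC|Cc
⇒ C over [I-1,I-2,II-1,II-2,III-1,III-2,III-3,III-4,III-5,IV-1,IV-2]: 232 consistent
S/I-1 ? ·: Ss|ss
S/I-2 un ·: Ss
S/II-1 aff I-1×I-2: ss
S/II-2 un ·: Ss
S/III-1 un II-2×II-1: Ss
S/III-2 un ·: SS|Ss
S/III-3 aff II-2×II-1: ss
S/III-4 aff ·: ss
S/III-5 un II-2×II-1: Ss
S/IV-1 ? III-1×III-2: SS|Ss|ss
S/IV-2 aff III-3×III-4: ss
⇒ S over [I-1,I-2,II-1,II-2,III-1,III-2,III-3,III-4,III-5,IV-1,IV-2]: 10 consistent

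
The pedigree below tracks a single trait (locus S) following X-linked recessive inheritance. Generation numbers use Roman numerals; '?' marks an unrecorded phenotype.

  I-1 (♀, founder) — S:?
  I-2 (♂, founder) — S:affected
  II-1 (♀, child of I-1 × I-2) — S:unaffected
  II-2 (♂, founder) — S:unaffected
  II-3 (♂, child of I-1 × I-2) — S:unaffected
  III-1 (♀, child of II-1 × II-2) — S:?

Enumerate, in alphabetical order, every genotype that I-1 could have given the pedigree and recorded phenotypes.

S/I-1 ? ·: X^SX^S|X^SX^s
S/I-2 aff ·: X^sY
S/II-1 un I-1×I-2: X^SX^s
S/II-2 un ·: X^SY
S/II-3 un I-1×I-2: X^SY
S/III-1 ? II-1×II-2: X^SX^S|X^SX^s
⇒ S over [I-1,I-2,II-1,II-2,II-3,III-1]: 4 consistent

I-1 ∈ {X^SX^S, X^SX^s}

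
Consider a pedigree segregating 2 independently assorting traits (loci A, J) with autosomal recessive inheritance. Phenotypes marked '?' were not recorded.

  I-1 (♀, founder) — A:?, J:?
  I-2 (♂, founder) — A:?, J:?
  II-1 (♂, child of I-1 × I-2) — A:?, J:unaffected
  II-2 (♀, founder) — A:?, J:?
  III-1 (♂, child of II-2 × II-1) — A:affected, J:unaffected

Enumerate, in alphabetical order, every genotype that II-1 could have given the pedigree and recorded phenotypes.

A/I-1 ? ·: AA|Aa|aa
A/I-2 ? ·: AA|Aa|aa
A/II-1 ? I-1×I-2: Aa|aa
A/II-2 ? ·: Aa|aa
A/III-1 aff II-2×II-1: aa
⇒ A over [I-1,I-2,II-1,II-2,III-1]: 22 consistent
J/I-1 ? ·: JJ|Jj|jj
J/I-2 ? ·: JJ|Jj|jj
J/II-1 un I-1×I-2: JJ|Jj
J/II-2 ? ·: JJ|Jj|jj
J/III-1 un II-2×II-1: JJ|Jj
⇒ J over [I-1,I-2,II-1,II-2,III-1]: 51 consistent

II-1 ∈ {Aa JJ, Aa Jj, aa JJ, aa Jj}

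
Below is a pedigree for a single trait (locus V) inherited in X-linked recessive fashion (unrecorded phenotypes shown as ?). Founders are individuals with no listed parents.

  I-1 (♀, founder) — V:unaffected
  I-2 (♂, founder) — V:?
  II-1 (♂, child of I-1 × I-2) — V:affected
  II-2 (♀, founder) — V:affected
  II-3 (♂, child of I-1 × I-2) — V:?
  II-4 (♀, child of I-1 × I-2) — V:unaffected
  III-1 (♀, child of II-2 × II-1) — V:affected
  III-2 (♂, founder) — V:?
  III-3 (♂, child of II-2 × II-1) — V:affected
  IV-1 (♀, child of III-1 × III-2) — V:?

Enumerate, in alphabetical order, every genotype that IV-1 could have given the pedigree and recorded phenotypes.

IV-1 ∈ {X^VX^v, X^vX^v}

V/I-1 un ·: X^VX^v
V/I-2 ? ·: X^VY|X^vY
V/II-1 aff I-1×I-2: X^vY
V/II-2 aff ·: X^vX^v
V/II-3 ? I-1×I-2: X^VY|X^vY
V/II-4 un I-1×I-2: X^VX^V|X^VX^v
V/III-1 aff II-2×II-1: X^vX^v
V/III-2 ? ·: X^VY|X^vY
V/III-3 aff II-2×II-1: X^vY
V/IV-1 ? III-1×III-2: X^VX^v|X^vX^v
⇒ V over [I-1,I-2,II-1,II-2,II-3,II-4,III-1,III-2,III-3,IV-1]: 12 consistent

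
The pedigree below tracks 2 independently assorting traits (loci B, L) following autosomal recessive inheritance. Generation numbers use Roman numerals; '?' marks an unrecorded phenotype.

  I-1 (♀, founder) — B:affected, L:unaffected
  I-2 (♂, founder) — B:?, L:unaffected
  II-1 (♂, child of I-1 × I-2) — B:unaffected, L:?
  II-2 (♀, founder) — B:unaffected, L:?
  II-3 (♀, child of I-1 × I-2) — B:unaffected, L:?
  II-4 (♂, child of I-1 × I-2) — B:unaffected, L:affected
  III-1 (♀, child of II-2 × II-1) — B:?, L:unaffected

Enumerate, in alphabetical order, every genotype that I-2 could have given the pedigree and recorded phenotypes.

I-2 ∈ {BB Ll, Bb Ll}

B/I-1 aff ·: bb
B/I-2 ? ·: BB|Bb
B/II-1 un I-1×I-2: Bb
B/II-2 un ·: BB|Bb
B/II-3 un I-1×I-2: Bb
B/II-4 un I-1×I-2: Bb
B/III-1 ? II-2×II-1: BB|Bb|bb
⇒ B over [I-1,I-2,II-1,II-2,II-3,II-4,III-1]: 10 consistent
L/I-1 un ·: Ll
L/I-2 un ·: Ll
L/II-1 ? I-1×I-2: LL|Ll|ll
L/II-2 ? ·: LL|Ll|ll
L/II-3 ? I-1×I-2: LL|Ll|ll
L/II-4 aff I-1×I-2: ll
L/III-1 un II-2×II-1: LL|Ll
⇒ L over [I-1,I-2,II-1,II-2,II-3,II-4,III-1]: 33 consistent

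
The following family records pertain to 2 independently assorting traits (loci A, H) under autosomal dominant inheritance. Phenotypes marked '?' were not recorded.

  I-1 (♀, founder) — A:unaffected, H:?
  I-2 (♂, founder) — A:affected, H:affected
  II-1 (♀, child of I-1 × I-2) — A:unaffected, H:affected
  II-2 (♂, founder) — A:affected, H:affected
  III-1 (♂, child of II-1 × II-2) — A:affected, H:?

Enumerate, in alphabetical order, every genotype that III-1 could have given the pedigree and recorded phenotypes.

A/I-1 un ·: aa
A/I-2 aff ·: Aa
A/II-1 un I-1×I-2: aa
A/II-2 aff ·: Aa|AA
A/III-1 aff II-1×II-2: Aa
⇒ A over [I-1,I-2,II-1,II-2,III-1]: 2 consistent
H/I-1 ? ·: hh|Hh|HH
H/I-2 aff ·: Hh|HH
H/II-1 aff I-1×I-2: Hh|HH
H/II-2 aff ·: Hh|HH
H/III-1 ? II-1×II-2: hh|Hh|HH
⇒ H over [I-1,I-2,II-1,II-2,III-1]: 37 consistent

III-1 ∈ {Aa HH, Aa Hh, Aa hh}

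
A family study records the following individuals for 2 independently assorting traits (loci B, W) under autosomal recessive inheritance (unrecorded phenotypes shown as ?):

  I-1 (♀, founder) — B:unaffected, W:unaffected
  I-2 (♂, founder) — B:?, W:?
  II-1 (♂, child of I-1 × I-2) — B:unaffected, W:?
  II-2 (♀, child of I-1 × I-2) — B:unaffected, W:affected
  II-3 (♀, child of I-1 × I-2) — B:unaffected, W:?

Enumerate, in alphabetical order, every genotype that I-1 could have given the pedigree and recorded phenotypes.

B/I-1 un ·: BB|Bb
B/I-2 ? ·: BB|Bb|bb
B/II-1 un I-1×I-2: BB|Bb
B/II-2 un I-1×I-2: BB|Bb
B/II-3 un I-1×I-2: BB|Bb
⇒ B over [I-1,I-2,II-1,II-2,II-3]: 27 consistent
W/I-1 un ·: Ww
W/I-2 ? ·: Ww|ww
W/II-1 ? I-1×I-2: WW|Ww|ww
W/II-2 aff I-1×I-2: ww
W/II-3 ? I-1×I-2: WW|Ww|ww
⇒ W over [I-1,I-2,II-1,II-2,II-3]: 13 consistent

I-1 ∈ {BB Ww, Bb Ww}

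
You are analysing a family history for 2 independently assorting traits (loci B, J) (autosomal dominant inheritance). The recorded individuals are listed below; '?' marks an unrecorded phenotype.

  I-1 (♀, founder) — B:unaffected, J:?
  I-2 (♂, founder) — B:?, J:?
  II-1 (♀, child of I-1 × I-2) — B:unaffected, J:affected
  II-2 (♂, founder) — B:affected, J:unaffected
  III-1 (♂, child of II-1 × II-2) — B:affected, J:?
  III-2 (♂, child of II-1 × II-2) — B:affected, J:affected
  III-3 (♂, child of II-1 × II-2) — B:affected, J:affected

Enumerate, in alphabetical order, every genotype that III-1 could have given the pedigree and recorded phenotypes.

B/I-1 un ·: bb
B/I-2 ? ·: bb|Bb
B/II-1 un I-1×I-2: bb
B/II-2 aff ·: Bb|BB
B/III-1 aff II-1×II-2: Bb
B/III-2 aff II-1×II-2: Bb
B/III-3 aff II-1×II-2: Bb
⇒ B over [I-1,I-2,II-1,II-2,III-1,III-2,III-3]: 4 consistent
J/I-1 ? ·: jj|Jj|JJ
J/I-2 ? ·: jj|Jj|JJ
J/II-1 aff I-1×I-2: Jj|JJ
J/II-2 un ·: jj
J/III-1 ? II-1×II-2: jj|Jj
J/III-2 aff II-1×II-2: Jj
J/III-3 aff II-1×II-2: Jj
⇒ J over [I-1,I-2,II-1,II-2,III-1,III-2,III-3]: 18 consistent

III-1 ∈ {Bb Jj, Bb jj}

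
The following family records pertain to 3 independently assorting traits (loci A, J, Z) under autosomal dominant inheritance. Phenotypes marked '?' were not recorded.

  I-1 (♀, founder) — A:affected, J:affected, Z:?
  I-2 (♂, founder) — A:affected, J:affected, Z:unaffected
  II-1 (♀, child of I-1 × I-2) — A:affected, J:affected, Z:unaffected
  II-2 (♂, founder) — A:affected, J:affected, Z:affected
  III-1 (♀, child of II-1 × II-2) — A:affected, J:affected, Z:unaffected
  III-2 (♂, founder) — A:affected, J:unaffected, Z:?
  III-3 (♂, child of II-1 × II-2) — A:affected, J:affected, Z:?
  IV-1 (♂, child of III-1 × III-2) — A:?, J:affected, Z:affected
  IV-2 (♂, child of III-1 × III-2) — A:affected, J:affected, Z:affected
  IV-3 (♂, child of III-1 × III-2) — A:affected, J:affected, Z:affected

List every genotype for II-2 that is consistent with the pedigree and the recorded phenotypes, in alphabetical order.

II-2 ∈ {AA JJ Zz, AA Jj Zz, Aa JJ Zz, Aa Jj Zz}

A/I-1 aff ·: Aa|AA
A/I-2 aff ·: Aa|AA
A/II-1 aff I-1×I-2: Aa|AA
A/II-2 aff ·: Aa|AA
A/III-1 aff II-1×II-2: Aa|AA
A/III-2 aff ·: Aa|AA
A/III-3 aff II-1×II-2: Aa|AA
A/IV-1 ? III-1×III-2: aa|Aa|AA
A/IV-2 aff III-1×III-2: Aa|AA
A/IV-3 aff III-1×III-2: Aa|AA
⇒ A over [I-1,I-2,II-1,II-2,III-1,III-2,III-3,IV-1,IV-2,IV-3]: 616 consistent
J/I-1 aff ·: Jj|JJ
J/I-2 aff ·: Jj|JJ
J/II-1 aff I-1×I-2: Jj|JJ
J/II-2 aff ·: Jj|JJ
J/III-1 aff II-1×II-2: Jj|JJ
J/III-2 un ·: jj
J/III-3 aff II-1×II-2: Jj|JJ
J/IV-1 aff III-1×III-2: Jj
J/IV-2 aff III-1×III-2: Jj
J/IV-3 aff III-1×III-2: Jj
⇒ J over [I-1,I-2,II-1,II-2,III-1,III-2,III-3,IV-1,IV-2,IV-3]: 44 consistent
Z/I-1 ? ·: zz|Zz
Z/I-2 un ·: zz
Z/II-1 un I-1×I-2: zz
Z/II-2 aff ·: Zz
Z/III-1 un II-1×II-2: zz
Z/III-2 ? ·: Zz|ZZ
Z/III-3 ? II-1×II-2: zz|Zz
Z/IV-1 aff III-1×III-2: Zz
Z/IV-2 aff III-1×III-2: Zz
Z/IV-3 aff III-1×III-2: Zz
⇒ Z over [I-1,I-2,II-1,II-2,III-1,III-2,III-3,IV-1,IV-2,IV-3]: 8 consistent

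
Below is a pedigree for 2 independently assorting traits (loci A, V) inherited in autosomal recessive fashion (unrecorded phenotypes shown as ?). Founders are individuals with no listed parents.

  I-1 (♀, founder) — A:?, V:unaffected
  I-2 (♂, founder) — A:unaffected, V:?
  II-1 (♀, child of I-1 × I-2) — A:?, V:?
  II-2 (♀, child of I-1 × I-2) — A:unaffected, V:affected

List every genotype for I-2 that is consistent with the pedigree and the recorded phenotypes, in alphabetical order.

I-2 ∈ {AA Vv, AA vv, Aa Vv, Aa vv}

A/I-1 ? ·: AA|Aa|aa
A/I-2 un ·: AA|Aa
A/II-1 ? I-1×I-2: AA|Aa|aa
A/II-2 un I-1×I-2: AA|Aa
⇒ A over [I-1,I-2,II-1,II-2]: 18 consistent
V/I-1 un ·: Vv
V/I-2 ? ·: Vv|vv
V/II-1 ? I-1×I-2: VV|Vv|vv
V/II-2 aff I-1×I-2: vv
⇒ V over [I-1,I-2,II-1,II-2]: 5 consistent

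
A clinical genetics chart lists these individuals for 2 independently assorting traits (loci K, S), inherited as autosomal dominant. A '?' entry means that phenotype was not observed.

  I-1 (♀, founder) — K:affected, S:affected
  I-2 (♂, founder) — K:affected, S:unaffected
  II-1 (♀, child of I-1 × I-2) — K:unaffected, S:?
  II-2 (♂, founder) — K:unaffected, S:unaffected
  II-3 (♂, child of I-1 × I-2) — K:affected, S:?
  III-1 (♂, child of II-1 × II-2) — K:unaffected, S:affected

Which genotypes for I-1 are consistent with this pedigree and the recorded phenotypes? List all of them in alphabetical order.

I-1 ∈ {Kk SS, Kk Ss}

K/I-1 aff ·: Kk
K/I-2 aff ·: Kk
K/II-1 un I-1×I-2: kk
K/II-2 un ·: kk
K/II-3 aff I-1×I-2: Kk|KK
K/III-1 un II-1×II-2: kk
⇒ K over [I-1,I-2,II-1,II-2,II-3,III-1]: 2 consistent
S/I-1 aff ·: Ss|SS
S/I-2 un ·: ss
S/II-1 ? I-1×I-2: Ss
S/II-2 un ·: ss
S/II-3 ? I-1×I-2: ss|Ss
S/III-1 aff II-1×II-2: Ss
⇒ S over [I-1,I-2,II-1,II-2,II-3,III-1]: 3 consistent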